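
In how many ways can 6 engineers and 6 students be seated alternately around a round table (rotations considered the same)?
Fix one of the engineers: (6-1)! ways for the remaining engineers, × 6! ways for the students = 120 × 720 = 86400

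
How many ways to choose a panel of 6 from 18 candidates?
C(18,6) = 18!/(6!×12!) = 18564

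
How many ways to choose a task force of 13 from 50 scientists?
C(50,13) = 50!/(13!×37!) = 354860518600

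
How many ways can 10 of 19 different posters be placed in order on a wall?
P(19,10) = 19!/(19-10)! = 335221286400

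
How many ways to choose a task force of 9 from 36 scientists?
C(36,9) = 36!/(9!×27!) = 94143280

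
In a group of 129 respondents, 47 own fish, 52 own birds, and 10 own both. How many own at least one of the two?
|A∪B| = |A| + |B| - |A∩B| = 47 + 52 - 10 = 89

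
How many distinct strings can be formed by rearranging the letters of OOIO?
4! / (1! × 3!) = 4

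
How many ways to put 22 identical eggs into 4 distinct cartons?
C(22+4-1, 4-1) = C(25, 3) = 2300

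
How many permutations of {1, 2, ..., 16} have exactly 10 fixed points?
Choose the 10 fixed points C(16,10) = 8008, derange the rest: !6 = Σ_{j=0}^{6} (-1)^j·6!/j! = 720 - 720 + 360 - 120 + 30 - 6 + 1 = 265. Product = 8008 × 265 = 2122120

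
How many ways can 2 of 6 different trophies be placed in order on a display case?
P(6,2) = 6!/(6-2)! = 30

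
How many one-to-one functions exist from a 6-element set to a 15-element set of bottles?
P(15,6) = 15!/(15-6)! = 3603600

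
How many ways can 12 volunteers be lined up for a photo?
12! = 479001600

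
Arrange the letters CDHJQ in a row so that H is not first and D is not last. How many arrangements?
By inclusion-exclusion: 5! - 2×(5-1)! + (5-2)! = 120 - 48 + 6 = 78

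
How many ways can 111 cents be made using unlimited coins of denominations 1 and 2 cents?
Coefficient of x^111 in 1/(1-x^1) · 1/(1-x^2). Use j coins of 2 for j = 0..⌊111/2⌋ = 55, the rest in 1s: 55 + 1 = 56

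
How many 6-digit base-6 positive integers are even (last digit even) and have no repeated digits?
Last∈{0,2,4}. Last=0: 120. Last nonzero: 2×4×P(4,4) = 192. Total = 312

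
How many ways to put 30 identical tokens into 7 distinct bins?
C(30+7-1, 7-1) = C(36, 6) = 1947792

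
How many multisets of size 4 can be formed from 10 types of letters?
C(4+10-1, 10-1) = C(13, 9) = 715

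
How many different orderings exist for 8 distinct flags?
8! = 40320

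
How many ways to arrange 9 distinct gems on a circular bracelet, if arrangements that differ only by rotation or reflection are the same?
(9-1)!/2 = 40320/2 = 20160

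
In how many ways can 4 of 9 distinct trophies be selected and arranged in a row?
P(9,4) = 9!/(9-4)! = 3024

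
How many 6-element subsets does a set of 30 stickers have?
C(30,6) = 30!/(6!×24!) = 593775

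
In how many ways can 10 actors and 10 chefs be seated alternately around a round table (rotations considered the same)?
Fix one of the actors: (10-1)! ways for the remaining actors, × 10! ways for the chefs = 362880 × 3628800 = 1316818944000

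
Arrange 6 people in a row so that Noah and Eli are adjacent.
Treat as block: (6-1)! × 2! = 120 × 2 = 240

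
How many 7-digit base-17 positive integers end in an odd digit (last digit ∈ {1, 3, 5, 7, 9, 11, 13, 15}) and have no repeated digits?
Last∈{1,3,5,7,9,11,13,15}. Last=0: 0. Last nonzero: 8×15×P(15,5) = 43243200. Total = 43243200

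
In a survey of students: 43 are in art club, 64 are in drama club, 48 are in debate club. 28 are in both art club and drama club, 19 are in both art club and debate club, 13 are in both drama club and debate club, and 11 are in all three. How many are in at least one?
|A∪B∪C| = 43+64+48-28-19-13+11 = 106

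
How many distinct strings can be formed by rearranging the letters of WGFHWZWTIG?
10! / (2! × 1! × 1! × 1! × 1! × 1! × 3!) = 302400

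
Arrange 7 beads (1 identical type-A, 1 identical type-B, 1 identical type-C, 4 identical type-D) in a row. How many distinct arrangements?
7! / (1! × 1! × 1! × 4!) = 210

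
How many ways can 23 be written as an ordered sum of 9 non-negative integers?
C(23+9-1, 9-1) = C(31, 8) = 7888725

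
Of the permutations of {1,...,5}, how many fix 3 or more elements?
Exactly j fixed points: C(5,j)·!(5-j); sum over j ≥ 3 (derangement numbers via !m = (m-1)·(!(m-1) + !(m-2)): !0..!2 = 1, 0, 1). Σ_{j=3}^{5} C(5,j)·!(5-j) = C(5,3)·!2 + C(5,4)·!1 + C(5,5)·!0 = 10·1 + 5·0 + 1·1 = 11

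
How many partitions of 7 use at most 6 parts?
By conjugation, equals partitions of 7 into parts ≤ 6. Let r_j(i) = number of partitions of i into parts ≤ j, for i = 0..7. r_1(i) = 1 for all i; r_j(i) = r_{j-1}(i) + r_j(i-j). Rows j = 2..6: ≤2: 1 1 2 2 3 3 4 4; ≤3: 1 1 2 3 4 5 7 8; ≤4: 1 1 2 3 5 6 9 11; ≤5: 1 1 2 3 5 7 10 13; ≤6: 1 1 2 3 5 7 11 14. r_6(7) = 14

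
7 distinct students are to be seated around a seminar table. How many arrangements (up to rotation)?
Circular: fix one position, arrange the rest. (7-1)! = 720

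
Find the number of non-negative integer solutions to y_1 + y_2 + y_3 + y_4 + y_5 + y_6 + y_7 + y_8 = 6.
C(6+8-1, 8-1) = C(13, 7) = 1716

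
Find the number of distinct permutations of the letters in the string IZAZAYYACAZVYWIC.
16! / (1! × 3! × 4! × 2! × 1! × 3! × 2!) = 6054048000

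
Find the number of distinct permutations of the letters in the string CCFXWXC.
7! / (1! × 1! × 3! × 2!) = 420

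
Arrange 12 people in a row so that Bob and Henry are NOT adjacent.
Total - adjacent = 12! - (12-1)!×2 = 479001600 - 79833600 = 399168000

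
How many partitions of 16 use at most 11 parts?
By conjugation, equals partitions of 16 into parts ≤ 11. Let r_j(i) = number of partitions of i into parts ≤ j, for i = 0..16. r_1(i) = 1 for all i; r_j(i) = r_{j-1}(i) + r_j(i-j). Rows j = 2..11: ≤2: 1 1 2 2 3 3 4 4 5 5 6 6 7 7 8 8 9; ≤3: 1 1 2 3 4 5 7 8 10 12 14 16 19 21 24 27 30; ≤4: 1 1 2 3 5 6 9 11 15 18 23 27 34 39 47 54 64; ≤5: 1 1 2 3 5 7 10 13 18 23 30 37 47 57 70 84 101; ≤6: 1 1 2 3 5 7 11 14 20 26 35 44 58 71 90 110 136; ≤7: 1 1 2 3 5 7 11 15 21 28 38 49 65 82 105 131 164; ≤8: 1 1 2 3 5 7 11 15 22 29 40 52 70 89 116 146 186; ≤9: 1 1 2 3 5 7 11 15 22 30 41 54 73 94 123 157 201; ≤10: 1 1 2 3 5 7 11 15 22 30 42 55 75 97 128 164 212; ≤11: 1 1 2 3 5 7 11 15 22 30 42 56 76 99 131 169 219. r_11(16) = 219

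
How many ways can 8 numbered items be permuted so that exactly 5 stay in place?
Choose the 5 fixed points C(8,5) = 56, derange the rest: !3 = Σ_{j=0}^{3} (-1)^j·3!/j! = 6 - 6 + 3 - 1 = 2. Product = 56 × 2 = 112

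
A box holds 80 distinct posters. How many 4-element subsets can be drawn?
C(80,4) = 80!/(4!×76!) = 1581580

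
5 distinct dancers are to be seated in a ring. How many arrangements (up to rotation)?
Circular: fix one position, arrange the rest. (5-1)! = 24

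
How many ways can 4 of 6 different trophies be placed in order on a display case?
P(6,4) = 6!/(6-4)! = 360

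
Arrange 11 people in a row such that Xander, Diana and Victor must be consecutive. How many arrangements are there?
Treat the 3 as one block: (11-3+1)! × 3! = 362880 × 6 = 2177280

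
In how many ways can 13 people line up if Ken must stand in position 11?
Fix one position: (13-1)! = 479001600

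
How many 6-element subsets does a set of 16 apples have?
C(16,6) = 16!/(6!×10!) = 8008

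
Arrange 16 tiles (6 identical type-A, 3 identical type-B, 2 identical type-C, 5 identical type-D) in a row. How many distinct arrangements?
16! / (6! × 3! × 2! × 5!) = 20180160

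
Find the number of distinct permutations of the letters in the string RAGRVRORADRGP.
13! / (1! × 5! × 2! × 1! × 1! × 2! × 1!) = 12972960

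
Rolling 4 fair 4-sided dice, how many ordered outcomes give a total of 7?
Coefficient of x^7 in (x + x² + ... + x^4)^4. By inclusion-exclusion on dice exceeding 4: Σ_j (-1)^j C(4,j)·C(7-1-4j, 3) = C(4,0)·C(6,3) = 1·20 = 20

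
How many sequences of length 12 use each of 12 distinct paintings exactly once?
12! = 479001600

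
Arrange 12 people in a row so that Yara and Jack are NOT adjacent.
Total - adjacent = 12! - (12-1)!×2 = 479001600 - 79833600 = 399168000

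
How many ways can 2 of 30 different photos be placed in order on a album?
P(30,2) = 30!/(30-2)! = 870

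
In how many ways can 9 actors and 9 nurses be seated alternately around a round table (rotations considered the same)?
Fix one of the actors: (9-1)! ways for the remaining actors, × 9! ways for the nurses = 40320 × 362880 = 14631321600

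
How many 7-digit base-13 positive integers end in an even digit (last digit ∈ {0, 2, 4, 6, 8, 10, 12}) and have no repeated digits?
Last∈{0,2,4,6,8,10,12}. Last=0: 665280. Last nonzero: 6×11×P(11,5) = 3659040. Total = 4324320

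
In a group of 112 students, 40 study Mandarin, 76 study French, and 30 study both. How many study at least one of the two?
|A∪B| = |A| + |B| - |A∩B| = 40 + 76 - 30 = 86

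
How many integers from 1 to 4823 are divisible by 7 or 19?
⌊4823/7⌋ + ⌊4823/19⌋ - ⌊4823/133⌋ = 689 + 253 - 36 = 906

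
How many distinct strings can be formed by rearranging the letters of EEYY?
4! / (2! × 2!) = 6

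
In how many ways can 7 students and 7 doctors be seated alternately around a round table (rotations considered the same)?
Fix one of the students: (7-1)! ways for the remaining students, × 7! ways for the doctors = 720 × 5040 = 3628800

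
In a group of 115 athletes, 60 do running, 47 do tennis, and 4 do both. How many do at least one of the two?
|A∪B| = |A| + |B| - |A∩B| = 60 + 47 - 4 = 103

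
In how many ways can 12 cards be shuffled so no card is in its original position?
!12 = Σ_{j=0}^{12} (-1)^j·12!/j! = 479001600 - 479001600 + 239500800 - 79833600 + 19958400 - 3991680 + 665280 - 95040 + 11880 - 1320 + 132 - 12 + 1 = 176214841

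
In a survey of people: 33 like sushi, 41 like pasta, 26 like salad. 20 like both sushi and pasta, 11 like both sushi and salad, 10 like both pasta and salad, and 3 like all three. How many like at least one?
|A∪B∪C| = 33+41+26-20-11-10+3 = 62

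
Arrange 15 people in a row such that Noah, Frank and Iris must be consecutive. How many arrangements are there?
Treat the 3 as one block: (15-3+1)! × 3! = 6227020800 × 6 = 37362124800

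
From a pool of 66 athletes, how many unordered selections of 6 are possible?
C(66,6) = 66!/(6!×60!) = 90858768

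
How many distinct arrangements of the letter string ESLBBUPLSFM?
11! / (1! × 2! × 1! × 2! × 1! × 2! × 1! × 1!) = 4989600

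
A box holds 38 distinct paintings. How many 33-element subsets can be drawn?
C(38,33) = 38!/(33!×5!) = 501942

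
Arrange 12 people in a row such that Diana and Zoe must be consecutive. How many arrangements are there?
Treat the 2 as one block: (12-2+1)! × 2! = 39916800 × 2 = 79833600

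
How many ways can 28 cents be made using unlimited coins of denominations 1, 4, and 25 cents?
Coefficient of x^28 in 1/(1-x^1) · 1/(1-x^4) · 1/(1-x^25). Case on j = number of 25-cent coins (j = 0..1); remainder r = 28 - 25j is made from {1,4} in ⌊r/4⌋+1 ways. r = 28, 3 → 8 + 1 = 9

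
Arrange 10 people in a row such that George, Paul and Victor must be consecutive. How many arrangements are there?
Treat the 3 as one block: (10-3+1)! × 3! = 40320 × 6 = 241920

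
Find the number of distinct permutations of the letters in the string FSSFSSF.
7! / (4! × 3!) = 35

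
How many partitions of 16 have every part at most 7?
Let r_j(i) = number of partitions of i into parts ≤ j, for i = 0..16. r_1(i) = 1 for all i; r_j(i) = r_{j-1}(i) + r_j(i-j). Rows j = 2..7: ≤2: 1 1 2 2 3 3 4 4 5 5 6 6 7 7 8 8 9; ≤3: 1 1 2 3 4 5 7 8 10 12 14 16 19 21 24 27 30; ≤4: 1 1 2 3 5 6 9 11 15 18 23 27 34 39 47 54 64; ≤5: 1 1 2 3 5 7 10 13 18 23 30 37 47 57 70 84 101; ≤6: 1 1 2 3 5 7 11 14 20 26 35 44 58 71 90 110 136; ≤7: 1 1 2 3 5 7 11 15 21 28 38 49 65 82 105 131 164. r_7(16) = 164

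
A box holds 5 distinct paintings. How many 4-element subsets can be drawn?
C(5,4) = 5!/(4!×1!) = 5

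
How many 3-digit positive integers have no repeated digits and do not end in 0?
Last digit: 9 nonzero choices. First digit: 8 (nonzero, ≠last). Middle 1: P(8,1) = 8. Total = 576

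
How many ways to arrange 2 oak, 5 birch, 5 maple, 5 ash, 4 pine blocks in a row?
21! / (2! × 5! × 5! × 5! × 4!) = 615969113760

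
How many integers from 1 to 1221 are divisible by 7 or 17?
⌊1221/7⌋ + ⌊1221/17⌋ - ⌊1221/119⌋ = 174 + 71 - 10 = 235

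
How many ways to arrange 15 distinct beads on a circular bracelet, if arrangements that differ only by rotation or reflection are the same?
(15-1)!/2 = 87178291200/2 = 43589145600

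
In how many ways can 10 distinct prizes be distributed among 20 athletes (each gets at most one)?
P(20,10) = 20!/(20-10)! = 670442572800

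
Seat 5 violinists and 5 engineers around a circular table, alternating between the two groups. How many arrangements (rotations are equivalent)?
Fix one of the violinists: (5-1)! ways for the remaining violinists, × 5! ways for the engineers = 24 × 120 = 2880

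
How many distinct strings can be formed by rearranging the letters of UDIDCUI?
7! / (1! × 2! × 2! × 2!) = 630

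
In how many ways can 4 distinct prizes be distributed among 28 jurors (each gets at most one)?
P(28,4) = 28!/(28-4)! = 491400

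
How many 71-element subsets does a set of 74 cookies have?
C(74,71) = 74!/(71!×3!) = 64824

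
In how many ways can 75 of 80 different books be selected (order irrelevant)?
C(80,75) = 80!/(75!×5!) = 24040016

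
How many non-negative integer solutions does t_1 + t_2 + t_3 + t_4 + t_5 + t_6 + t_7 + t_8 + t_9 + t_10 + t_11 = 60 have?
C(60+11-1, 11-1) = C(70, 10) = 396704524216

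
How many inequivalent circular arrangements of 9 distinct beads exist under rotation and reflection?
(9-1)!/2 = 40320/2 = 20160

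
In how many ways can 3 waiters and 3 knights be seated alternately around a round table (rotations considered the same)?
Fix one of the waiters: (3-1)! ways for the remaining waiters, × 3! ways for the knights = 2 × 6 = 12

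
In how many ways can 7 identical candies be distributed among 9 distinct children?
C(7+9-1, 9-1) = C(15, 8) = 6435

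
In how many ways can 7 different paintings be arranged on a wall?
7! = 5040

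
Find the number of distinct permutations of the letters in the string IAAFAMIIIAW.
11! / (1! × 4! × 4! × 1! × 1!) = 69300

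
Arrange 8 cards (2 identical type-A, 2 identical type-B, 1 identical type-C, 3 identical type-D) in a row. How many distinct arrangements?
8! / (2! × 2! × 1! × 3!) = 1680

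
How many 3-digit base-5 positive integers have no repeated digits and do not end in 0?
Last digit: 4 nonzero choices. First digit: 3 (nonzero, ≠last). Middle 1: P(3,1) = 3. Total = 36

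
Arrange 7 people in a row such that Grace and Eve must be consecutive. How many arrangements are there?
Treat the 2 as one block: (7-2+1)! × 2! = 720 × 2 = 1440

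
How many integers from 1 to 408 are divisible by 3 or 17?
⌊408/3⌋ + ⌊408/17⌋ - ⌊408/51⌋ = 136 + 24 - 8 = 152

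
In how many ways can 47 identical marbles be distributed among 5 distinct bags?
C(47+5-1, 5-1) = C(51, 4) = 249900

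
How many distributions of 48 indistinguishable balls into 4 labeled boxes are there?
C(48+4-1, 4-1) = C(51, 3) = 20825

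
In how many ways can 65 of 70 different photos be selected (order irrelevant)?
C(70,65) = 70!/(65!×5!) = 12103014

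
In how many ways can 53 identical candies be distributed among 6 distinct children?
C(53+6-1, 6-1) = C(58, 5) = 4582116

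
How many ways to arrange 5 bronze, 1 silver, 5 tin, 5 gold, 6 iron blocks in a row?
22! / (5! × 1! × 5! × 5! × 6!) = 903421366848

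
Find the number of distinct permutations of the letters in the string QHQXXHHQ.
8! / (2! × 3! × 3!) = 560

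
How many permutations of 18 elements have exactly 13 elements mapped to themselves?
Choose the 13 fixed points C(18,13) = 8568, derange the rest: !5 = Σ_{j=0}^{5} (-1)^j·5!/j! = 120 - 120 + 60 - 20 + 5 - 1 = 44. Product = 8568 × 44 = 376992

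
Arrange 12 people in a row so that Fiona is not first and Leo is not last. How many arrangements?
By inclusion-exclusion: 12! - 2×(12-1)! + (12-2)! = 479001600 - 79833600 + 3628800 = 402796800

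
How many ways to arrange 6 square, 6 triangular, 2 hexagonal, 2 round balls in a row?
16! / (6! × 6! × 2! × 2!) = 10090080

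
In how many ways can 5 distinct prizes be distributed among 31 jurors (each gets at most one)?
P(31,5) = 31!/(31-5)! = 20389320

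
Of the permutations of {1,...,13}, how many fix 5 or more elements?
Exactly j fixed points: C(13,j)·!(13-j); sum over j ≥ 5 (derangement numbers via !m = (m-1)·(!(m-1) + !(m-2)): !0..!8 = 1, 0, 1, 2, 9, 44, 265, 1854, 14833). Σ_{j=5}^{13} C(13,j)·!(13-j) = C(13,5)·!8 + C(13,6)·!7 + C(13,7)·!6 + C(13,8)·!5 + C(13,9)·!4 + C(13,10)·!3 + C(13,11)·!2 + C(13,12)·!1 + C(13,13)·!0 = 1287·14833 + 1716·1854 + 1716·265 + 1287·44 + 715·9 + 286·2 + 78·1 + 13·0 + 1·1 = 22789989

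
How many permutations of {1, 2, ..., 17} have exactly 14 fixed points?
Choose the 14 fixed points C(17,14) = 680, derange the rest: !3 = Σ_{j=0}^{3} (-1)^j·3!/j! = 6 - 6 + 3 - 1 = 2. Product = 680 × 2 = 1360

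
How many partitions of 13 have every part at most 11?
Let r_j(i) = number of partitions of i into parts ≤ j, for i = 0..13. r_1(i) = 1 for all i; r_j(i) = r_{j-1}(i) + r_j(i-j). Rows j = 2..11: ≤2: 1 1 2 2 3 3 4 4 5 5 6 6 7 7; ≤3: 1 1 2 3 4 5 7 8 10 12 14 16 19 21; ≤4: 1 1 2 3 5 6 9 11 15 18 23 27 34 39; ≤5: 1 1 2 3 5 7 10 13 18 23 30 37 47 57; ≤6: 1 1 2 3 5 7 11 14 20 26 35 44 58 71; ≤7: 1 1 2 3 5 7 11 15 21 28 38 49 65 82; ≤8: 1 1 2 3 5 7 11 15 22 29 40 52 70 89; ≤9: 1 1 2 3 5 7 11 15 22 30 41 54 73 94; ≤10: 1 1 2 3 5 7 11 15 22 30 42 55 75 97; ≤11: 1 1 2 3 5 7 11 15 22 30 42 56 76 99. r_11(13) = 99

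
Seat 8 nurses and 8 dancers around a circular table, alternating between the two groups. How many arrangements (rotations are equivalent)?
Fix one of the nurses: (8-1)! ways for the remaining nurses, × 8! ways for the dancers = 5040 × 40320 = 203212800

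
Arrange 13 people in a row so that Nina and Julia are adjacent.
Treat as block: (13-1)! × 2! = 479001600 × 2 = 958003200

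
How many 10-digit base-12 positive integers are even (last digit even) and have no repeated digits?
Last∈{0,2,4,6,8,10}. Last=0: 19958400. Last nonzero: 5×10×P(10,8) = 90720000. Total = 110678400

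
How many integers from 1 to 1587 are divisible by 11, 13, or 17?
⌊1587/11⌋+⌊1587/13⌋+⌊1587/17⌋ - ⌊1587/143⌋-⌊1587/187⌋-⌊1587/221⌋ + ⌊1587/2431⌋ = 144+122+93 - 11-8-7 + 0 = 333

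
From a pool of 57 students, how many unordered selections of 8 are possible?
C(57,8) = 57!/(8!×49!) = 1652411475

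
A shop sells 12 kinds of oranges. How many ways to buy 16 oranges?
C(16+12-1, 12-1) = C(27, 11) = 13037895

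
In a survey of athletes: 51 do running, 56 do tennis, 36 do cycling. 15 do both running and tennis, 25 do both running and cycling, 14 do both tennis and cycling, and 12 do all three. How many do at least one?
|A∪B∪C| = 51+56+36-15-25-14+12 = 101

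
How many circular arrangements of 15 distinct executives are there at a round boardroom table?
Circular: fix one position, arrange the rest. (15-1)! = 87178291200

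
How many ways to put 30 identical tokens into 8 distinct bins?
C(30+8-1, 8-1) = C(37, 7) = 10295472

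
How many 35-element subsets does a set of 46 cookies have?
C(46,35) = 46!/(35!×11!) = 13340783196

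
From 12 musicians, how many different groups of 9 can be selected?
C(12,9) = 12!/(9!×3!) = 220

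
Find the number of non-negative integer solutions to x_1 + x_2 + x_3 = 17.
C(17+3-1, 3-1) = C(19, 2) = 171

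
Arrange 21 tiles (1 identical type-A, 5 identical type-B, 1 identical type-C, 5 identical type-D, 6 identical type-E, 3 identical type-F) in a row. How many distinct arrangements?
21! / (1! × 5! × 1! × 5! × 6! × 3!) = 821292151680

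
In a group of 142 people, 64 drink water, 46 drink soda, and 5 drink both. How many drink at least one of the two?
|A∪B| = |A| + |B| - |A∩B| = 64 + 46 - 5 = 105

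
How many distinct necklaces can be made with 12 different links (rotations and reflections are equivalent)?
(12-1)!/2 = 39916800/2 = 19958400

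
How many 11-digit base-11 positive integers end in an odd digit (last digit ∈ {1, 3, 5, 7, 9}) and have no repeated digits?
Last∈{1,3,5,7,9}. Last=0: 0. Last nonzero: 5×9×P(9,9) = 16329600. Total = 16329600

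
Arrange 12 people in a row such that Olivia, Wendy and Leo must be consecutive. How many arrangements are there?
Treat the 3 as one block: (12-3+1)! × 3! = 3628800 × 6 = 21772800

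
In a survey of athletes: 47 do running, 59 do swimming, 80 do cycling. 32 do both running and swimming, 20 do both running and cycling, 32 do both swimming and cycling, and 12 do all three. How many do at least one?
|A∪B∪C| = 47+59+80-32-20-32+12 = 114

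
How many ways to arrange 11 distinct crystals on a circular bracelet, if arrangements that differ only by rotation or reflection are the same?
(11-1)!/2 = 3628800/2 = 1814400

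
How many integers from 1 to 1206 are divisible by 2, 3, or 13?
⌊1206/2⌋+⌊1206/3⌋+⌊1206/13⌋ - ⌊1206/6⌋-⌊1206/26⌋-⌊1206/39⌋ + ⌊1206/78⌋ = 603+402+92 - 201-46-30 + 15 = 835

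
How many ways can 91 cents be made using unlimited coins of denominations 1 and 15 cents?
Coefficient of x^91 in 1/(1-x^1) · 1/(1-x^15). Use j coins of 15 for j = 0..⌊91/15⌋ = 6, the rest in 1s: 6 + 1 = 7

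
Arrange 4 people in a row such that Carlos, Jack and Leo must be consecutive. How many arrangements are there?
Treat the 3 as one block: (4-3+1)! × 3! = 2 × 6 = 12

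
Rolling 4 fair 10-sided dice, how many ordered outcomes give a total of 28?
Coefficient of x^28 in (x + x² + ... + x^10)^4. By inclusion-exclusion on dice exceeding 10: Σ_j (-1)^j C(4,j)·C(28-1-10j, 3) = C(4,0)·C(27,3) - C(4,1)·C(17,3) + C(4,2)·C(7,3) = 1·2925 - 4·680 + 6·35 = 415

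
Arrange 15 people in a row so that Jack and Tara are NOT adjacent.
Total - adjacent = 15! - (15-1)!×2 = 1307674368000 - 174356582400 = 1133317785600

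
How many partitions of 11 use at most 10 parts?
By conjugation, equals partitions of 11 into parts ≤ 10. Let r_j(i) = number of partitions of i into parts ≤ j, for i = 0..11. r_1(i) = 1 for all i; r_j(i) = r_{j-1}(i) + r_j(i-j). Rows j = 2..10: ≤2: 1 1 2 2 3 3 4 4 5 5 6 6; ≤3: 1 1 2 3 4 5 7 8 10 12 14 16; ≤4: 1 1 2 3 5 6 9 11 15 18 23 27; ≤5: 1 1 2 3 5 7 10 13 18 23 30 37; ≤6: 1 1 2 3 5 7 11 14 20 26 35 44; ≤7: 1 1 2 3 5 7 11 15 21 28 38 49; ≤8: 1 1 2 3 5 7 11 15 22 29 40 52; ≤9: 1 1 2 3 5 7 11 15 22 30 41 54; ≤10: 1 1 2 3 5 7 11 15 22 30 42 55. r_10(11) = 55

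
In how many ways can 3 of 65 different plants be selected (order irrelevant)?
C(65,3) = 65!/(3!×62!) = 43680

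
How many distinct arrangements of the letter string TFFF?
4! / (3! × 1!) = 4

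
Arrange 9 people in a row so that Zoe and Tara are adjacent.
Treat as block: (9-1)! × 2! = 40320 × 2 = 80640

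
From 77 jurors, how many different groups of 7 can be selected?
C(77,7) = 77!/(7!×70!) = 2404808340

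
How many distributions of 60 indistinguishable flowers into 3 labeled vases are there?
C(60+3-1, 3-1) = C(62, 2) = 1891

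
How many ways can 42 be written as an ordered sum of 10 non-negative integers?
C(42+10-1, 10-1) = C(51, 9) = 3042312350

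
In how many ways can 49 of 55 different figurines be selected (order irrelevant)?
C(55,49) = 55!/(49!×6!) = 28989675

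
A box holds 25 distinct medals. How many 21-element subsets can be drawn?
C(25,21) = 25!/(21!×4!) = 12650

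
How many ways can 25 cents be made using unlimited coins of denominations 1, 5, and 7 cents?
Coefficient of x^25 in 1/(1-x^1) · 1/(1-x^5) · 1/(1-x^7). Case on j = number of 7-cent coins (j = 0..3); remainder r = 25 - 7j is made from {1,5} in ⌊r/5⌋+1 ways. r = 25, 18, 11, 4 → 6 + 4 + 3 + 1 = 14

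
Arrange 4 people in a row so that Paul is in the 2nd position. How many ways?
Fix one position: (4-1)! = 6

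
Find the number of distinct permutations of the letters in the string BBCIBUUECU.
10! / (1! × 3! × 2! × 1! × 3!) = 50400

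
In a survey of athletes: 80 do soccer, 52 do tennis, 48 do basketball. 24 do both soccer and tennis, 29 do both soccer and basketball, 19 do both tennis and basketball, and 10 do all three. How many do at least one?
|A∪B∪C| = 80+52+48-24-29-19+10 = 118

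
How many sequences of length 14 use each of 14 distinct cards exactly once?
14! = 87178291200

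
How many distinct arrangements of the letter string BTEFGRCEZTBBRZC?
15! / (1! × 2! × 2! × 3! × 2! × 1! × 2! × 2!) = 6810804000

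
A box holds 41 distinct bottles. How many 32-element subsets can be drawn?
C(41,32) = 41!/(32!×9!) = 350343565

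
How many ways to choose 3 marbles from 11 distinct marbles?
C(11,3) = 11!/(3!×8!) = 165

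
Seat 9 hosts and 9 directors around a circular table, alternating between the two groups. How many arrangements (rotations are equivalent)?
Fix one of the hosts: (9-1)! ways for the remaining hosts, × 9! ways for the directors = 40320 × 362880 = 14631321600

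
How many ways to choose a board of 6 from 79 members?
C(79,6) = 79!/(6!×73!) = 277962685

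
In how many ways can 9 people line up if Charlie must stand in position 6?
Fix one position: (9-1)! = 40320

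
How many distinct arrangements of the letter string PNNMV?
5! / (1! × 2! × 1! × 1!) = 60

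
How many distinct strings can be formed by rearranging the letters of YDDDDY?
6! / (2! × 4!) = 15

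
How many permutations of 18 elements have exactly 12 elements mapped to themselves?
Choose the 12 fixed points C(18,12) = 18564, derange the rest: !6 = Σ_{j=0}^{6} (-1)^j·6!/j! = 720 - 720 + 360 - 120 + 30 - 6 + 1 = 265. Product = 18564 × 265 = 4919460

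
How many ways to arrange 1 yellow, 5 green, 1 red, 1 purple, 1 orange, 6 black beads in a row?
15! / (1! × 5! × 1! × 1! × 1! × 6!) = 15135120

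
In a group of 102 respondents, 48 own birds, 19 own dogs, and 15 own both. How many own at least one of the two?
|A∪B| = |A| + |B| - |A∩B| = 48 + 19 - 15 = 52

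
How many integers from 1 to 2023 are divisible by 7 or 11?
⌊2023/7⌋ + ⌊2023/11⌋ - ⌊2023/77⌋ = 289 + 183 - 26 = 446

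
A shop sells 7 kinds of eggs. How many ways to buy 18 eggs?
C(18+7-1, 7-1) = C(24, 6) = 134596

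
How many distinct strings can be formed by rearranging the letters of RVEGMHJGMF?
10! / (1! × 1! × 2! × 1! × 1! × 1! × 1! × 2!) = 907200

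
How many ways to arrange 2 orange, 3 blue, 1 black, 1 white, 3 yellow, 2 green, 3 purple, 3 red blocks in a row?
18! / (2! × 3! × 1! × 1! × 3! × 2! × 3! × 3!) = 1235025792000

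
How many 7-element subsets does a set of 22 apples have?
C(22,7) = 22!/(7!×15!) = 170544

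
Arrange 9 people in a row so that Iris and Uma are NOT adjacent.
Total - adjacent = 9! - (9-1)!×2 = 362880 - 80640 = 282240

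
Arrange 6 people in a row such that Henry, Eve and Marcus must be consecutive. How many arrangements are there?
Treat the 3 as one block: (6-3+1)! × 3! = 24 × 6 = 144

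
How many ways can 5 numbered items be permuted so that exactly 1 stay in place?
Choose the 1 fixed point C(5,1) = 5, derange the rest: !4 = Σ_{j=0}^{4} (-1)^j·4!/j! = 24 - 24 + 12 - 4 + 1 = 9. Product = 5 × 9 = 45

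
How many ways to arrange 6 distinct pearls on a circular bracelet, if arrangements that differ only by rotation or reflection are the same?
(6-1)!/2 = 120/2 = 60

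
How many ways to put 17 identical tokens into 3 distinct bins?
C(17+3-1, 3-1) = C(19, 2) = 171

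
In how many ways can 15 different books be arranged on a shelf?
15! = 1307674368000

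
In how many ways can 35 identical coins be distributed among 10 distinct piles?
C(35+10-1, 10-1) = C(44, 9) = 708930508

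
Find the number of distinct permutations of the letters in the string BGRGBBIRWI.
10! / (2! × 2! × 1! × 2! × 3!) = 75600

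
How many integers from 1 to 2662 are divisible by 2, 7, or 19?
⌊2662/2⌋+⌊2662/7⌋+⌊2662/19⌋ - ⌊2662/14⌋-⌊2662/38⌋-⌊2662/133⌋ + ⌊2662/266⌋ = 1331+380+140 - 190-70-20 + 10 = 1581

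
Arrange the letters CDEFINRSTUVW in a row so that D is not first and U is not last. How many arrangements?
By inclusion-exclusion: 12! - 2×(12-1)! + (12-2)! = 479001600 - 79833600 + 3628800 = 402796800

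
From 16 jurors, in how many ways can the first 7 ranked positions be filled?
P(16,7) = 16!/(16-7)! = 57657600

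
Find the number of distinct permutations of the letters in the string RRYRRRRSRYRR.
12! / (1! × 9! × 2!) = 660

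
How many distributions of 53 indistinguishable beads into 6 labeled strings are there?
C(53+6-1, 6-1) = C(58, 5) = 4582116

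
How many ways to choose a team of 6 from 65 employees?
C(65,6) = 65!/(6!×59!) = 82598880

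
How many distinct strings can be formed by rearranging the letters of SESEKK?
6! / (2! × 2! × 2!) = 90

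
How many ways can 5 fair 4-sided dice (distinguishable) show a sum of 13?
Coefficient of x^13 in (x + x² + ... + x^4)^5. By inclusion-exclusion on dice exceeding 4: Σ_j (-1)^j C(5,j)·C(13-1-4j, 4) = C(5,0)·C(12,4) - C(5,1)·C(8,4) + C(5,2)·C(4,4) = 1·495 - 5·70 + 10·1 = 155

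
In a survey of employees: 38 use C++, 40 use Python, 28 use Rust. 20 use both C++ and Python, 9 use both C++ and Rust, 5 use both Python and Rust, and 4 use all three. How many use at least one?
|A∪B∪C| = 38+40+28-20-9-5+4 = 76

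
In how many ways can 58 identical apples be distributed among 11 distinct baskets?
C(58+11-1, 11-1) = C(68, 10) = 290752384208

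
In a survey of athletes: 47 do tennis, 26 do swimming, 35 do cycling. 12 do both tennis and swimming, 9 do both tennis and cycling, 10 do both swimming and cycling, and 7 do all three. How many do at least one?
|A∪B∪C| = 47+26+35-12-9-10+7 = 84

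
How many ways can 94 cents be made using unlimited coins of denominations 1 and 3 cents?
Coefficient of x^94 in 1/(1-x^1) · 1/(1-x^3). Use j coins of 3 for j = 0..⌊94/3⌋ = 31, the rest in 1s: 31 + 1 = 32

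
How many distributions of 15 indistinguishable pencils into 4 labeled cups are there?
C(15+4-1, 4-1) = C(18, 3) = 816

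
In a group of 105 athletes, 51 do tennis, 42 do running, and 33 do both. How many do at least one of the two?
|A∪B| = |A| + |B| - |A∩B| = 51 + 42 - 33 = 60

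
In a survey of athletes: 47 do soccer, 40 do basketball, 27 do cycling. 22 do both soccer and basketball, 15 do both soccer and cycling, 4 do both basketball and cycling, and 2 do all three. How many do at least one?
|A∪B∪C| = 47+40+27-22-15-4+2 = 75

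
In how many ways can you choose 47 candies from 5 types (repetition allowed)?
C(47+5-1, 5-1) = C(51, 4) = 249900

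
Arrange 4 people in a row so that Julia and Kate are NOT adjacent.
Total - adjacent = 4! - (4-1)!×2 = 24 - 12 = 12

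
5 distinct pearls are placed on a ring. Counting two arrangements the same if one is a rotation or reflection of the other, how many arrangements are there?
(5-1)!/2 = 24/2 = 12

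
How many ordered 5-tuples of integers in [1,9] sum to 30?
Coefficient of x^30 in (x + x² + ... + x^9)^5. By inclusion-exclusion on dice exceeding 9: Σ_j (-1)^j C(5,j)·C(30-1-9j, 4) = C(5,0)·C(29,4) - C(5,1)·C(20,4) + C(5,2)·C(11,4) = 1·23751 - 5·4845 + 10·330 = 2826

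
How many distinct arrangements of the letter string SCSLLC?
6! / (2! × 2! × 2!) = 90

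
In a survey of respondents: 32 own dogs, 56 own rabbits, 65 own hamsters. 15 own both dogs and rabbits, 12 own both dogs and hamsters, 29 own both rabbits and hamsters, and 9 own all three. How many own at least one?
|A∪B∪C| = 32+56+65-15-12-29+9 = 106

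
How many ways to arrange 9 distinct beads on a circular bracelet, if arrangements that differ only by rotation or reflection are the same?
(9-1)!/2 = 40320/2 = 20160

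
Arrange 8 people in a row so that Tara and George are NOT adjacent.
Total - adjacent = 8! - (8-1)!×2 = 40320 - 10080 = 30240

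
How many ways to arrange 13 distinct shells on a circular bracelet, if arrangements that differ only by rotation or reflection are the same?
(13-1)!/2 = 479001600/2 = 239500800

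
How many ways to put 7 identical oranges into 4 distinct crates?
C(7+4-1, 4-1) = C(10, 3) = 120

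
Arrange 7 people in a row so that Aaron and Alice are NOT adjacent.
Total - adjacent = 7! - (7-1)!×2 = 5040 - 1440 = 3600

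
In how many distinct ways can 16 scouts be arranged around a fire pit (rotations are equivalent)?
Circular: fix one position, arrange the rest. (16-1)! = 1307674368000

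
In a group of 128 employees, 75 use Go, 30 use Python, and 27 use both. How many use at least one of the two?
|A∪B| = |A| + |B| - |A∩B| = 75 + 30 - 27 = 78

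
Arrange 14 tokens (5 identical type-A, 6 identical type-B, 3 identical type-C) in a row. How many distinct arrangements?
14! / (5! × 6! × 3!) = 168168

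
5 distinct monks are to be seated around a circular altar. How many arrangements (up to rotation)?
Circular: fix one position, arrange the rest. (5-1)! = 24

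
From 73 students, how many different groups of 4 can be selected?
C(73,4) = 73!/(4!×69!) = 1088430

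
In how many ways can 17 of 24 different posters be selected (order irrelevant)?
C(24,17) = 24!/(17!×7!) = 346104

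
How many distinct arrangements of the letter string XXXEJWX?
7! / (1! × 1! × 1! × 4!) = 210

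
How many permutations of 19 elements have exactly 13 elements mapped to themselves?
Choose the 13 fixed points C(19,13) = 27132, derange the rest: !6 = Σ_{j=0}^{6} (-1)^j·6!/j! = 720 - 720 + 360 - 120 + 30 - 6 + 1 = 265. Product = 27132 × 265 = 7189980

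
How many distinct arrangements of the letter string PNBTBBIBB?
9! / (1! × 1! × 5! × 1! × 1!) = 3024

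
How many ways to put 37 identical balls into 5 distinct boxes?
C(37+5-1, 5-1) = C(41, 4) = 101270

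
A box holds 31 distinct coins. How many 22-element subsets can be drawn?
C(31,22) = 31!/(22!×9!) = 20160075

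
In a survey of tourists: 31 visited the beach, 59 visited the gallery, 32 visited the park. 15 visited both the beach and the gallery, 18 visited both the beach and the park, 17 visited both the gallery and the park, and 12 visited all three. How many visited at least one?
|A∪B∪C| = 31+59+32-15-18-17+12 = 84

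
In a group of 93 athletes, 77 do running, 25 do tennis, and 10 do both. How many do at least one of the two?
|A∪B| = |A| + |B| - |A∩B| = 77 + 25 - 10 = 92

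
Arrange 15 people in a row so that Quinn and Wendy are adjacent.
Treat as block: (15-1)! × 2! = 87178291200 × 2 = 174356582400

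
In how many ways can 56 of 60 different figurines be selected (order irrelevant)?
C(60,56) = 60!/(56!×4!) = 487635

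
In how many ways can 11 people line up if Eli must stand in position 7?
Fix one position: (11-1)! = 3628800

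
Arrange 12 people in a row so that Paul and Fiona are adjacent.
Treat as block: (12-1)! × 2! = 39916800 × 2 = 79833600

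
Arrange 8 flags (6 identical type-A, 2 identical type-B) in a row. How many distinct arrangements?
8! / (6! × 2!) = 28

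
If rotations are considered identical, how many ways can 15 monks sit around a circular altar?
Circular: fix one position, arrange the rest. (15-1)! = 87178291200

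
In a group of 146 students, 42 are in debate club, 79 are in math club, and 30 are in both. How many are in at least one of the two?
|A∪B| = |A| + |B| - |A∩B| = 42 + 79 - 30 = 91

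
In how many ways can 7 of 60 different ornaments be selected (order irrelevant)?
C(60,7) = 60!/(7!×53!) = 386206920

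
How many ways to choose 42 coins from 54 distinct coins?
C(54,42) = 54!/(42!×12!) = 343006888770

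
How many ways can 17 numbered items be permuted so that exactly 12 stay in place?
Choose the 12 fixed points C(17,12) = 6188, derange the rest: !5 = Σ_{j=0}^{5} (-1)^j·5!/j! = 120 - 120 + 60 - 20 + 5 - 1 = 44. Product = 6188 × 44 = 272272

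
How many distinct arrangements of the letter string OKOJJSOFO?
9! / (1! × 2! × 1! × 1! × 4!) = 7560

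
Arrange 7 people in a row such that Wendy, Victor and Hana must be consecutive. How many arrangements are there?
Treat the 3 as one block: (7-3+1)! × 3! = 120 × 6 = 720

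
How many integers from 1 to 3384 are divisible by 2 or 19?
⌊3384/2⌋ + ⌊3384/19⌋ - ⌊3384/38⌋ = 1692 + 178 - 89 = 1781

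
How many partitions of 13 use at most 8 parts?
By conjugation, equals partitions of 13 into parts ≤ 8. Let r_j(i) = number of partitions of i into parts ≤ j, for i = 0..13. r_1(i) = 1 for all i; r_j(i) = r_{j-1}(i) + r_j(i-j). Rows j = 2..8: ≤2: 1 1 2 2 3 3 4 4 5 5 6 6 7 7; ≤3: 1 1 2 3 4 5 7 8 10 12 14 16 19 21; ≤4: 1 1 2 3 5 6 9 11 15 18 23 27 34 39; ≤5: 1 1 2 3 5 7 10 13 18 23 30 37 47 57; ≤6: 1 1 2 3 5 7 11 14 20 26 35 44 58 71; ≤7: 1 1 2 3 5 7 11 15 21 28 38 49 65 82; ≤8: 1 1 2 3 5 7 11 15 22 29 40 52 70 89. r_8(13) = 89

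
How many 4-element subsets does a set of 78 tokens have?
C(78,4) = 78!/(4!×74!) = 1426425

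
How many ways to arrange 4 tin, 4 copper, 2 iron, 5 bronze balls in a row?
15! / (4! × 4! × 2! × 5!) = 9459450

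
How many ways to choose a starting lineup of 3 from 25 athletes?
C(25,3) = 25!/(3!×22!) = 2300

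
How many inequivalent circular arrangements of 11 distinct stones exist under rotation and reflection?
(11-1)!/2 = 3628800/2 = 1814400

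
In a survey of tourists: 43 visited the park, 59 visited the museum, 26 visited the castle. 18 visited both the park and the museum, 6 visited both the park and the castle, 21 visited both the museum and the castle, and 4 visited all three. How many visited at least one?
|A∪B∪C| = 43+59+26-18-6-21+4 = 87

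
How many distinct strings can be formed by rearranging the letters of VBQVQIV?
7! / (1! × 1! × 2! × 3!) = 420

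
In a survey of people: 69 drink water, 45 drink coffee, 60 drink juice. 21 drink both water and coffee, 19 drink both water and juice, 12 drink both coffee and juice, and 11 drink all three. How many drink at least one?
|A∪B∪C| = 69+45+60-21-19-12+11 = 133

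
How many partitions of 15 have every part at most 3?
Let r_j(i) = number of partitions of i into parts ≤ j, for i = 0..15. r_1(i) = 1 for all i; r_j(i) = r_{j-1}(i) + r_j(i-j). Rows j = 2..3: ≤2: 1 1 2 2 3 3 4 4 5 5 6 6 7 7 8 8; ≤3: 1 1 2 3 4 5 7 8 10 12 14 16 19 21 24 27. r_3(15) = 27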